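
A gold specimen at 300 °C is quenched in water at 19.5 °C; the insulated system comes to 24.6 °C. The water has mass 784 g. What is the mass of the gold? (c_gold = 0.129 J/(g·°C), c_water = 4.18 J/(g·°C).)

m ≈ 470 g

Conservation of energy gives ΣQ = 0:
m×0.129×(24.6 − 300) + 784×4.18×(24.6 − 19.5) = 0
-35.53 m = -16713
m = -16713/-35.53 ≈ 470.4 g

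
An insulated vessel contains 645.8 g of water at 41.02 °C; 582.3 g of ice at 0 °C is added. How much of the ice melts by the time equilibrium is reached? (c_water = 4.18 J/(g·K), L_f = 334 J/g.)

Heat available from the water dropping to 0 °C: 645.8·4.18·41.02 = 110731 J.
Fully melting the ice requires m_ice L_f = 582.3·334 = 194488 J.
Since 110731 < 194488 J, not all the ice melts; equilibrium is at 0 °C.
Mass melted = 110731/334 ≈ 331.5 g.

m_melted ≈ 332 g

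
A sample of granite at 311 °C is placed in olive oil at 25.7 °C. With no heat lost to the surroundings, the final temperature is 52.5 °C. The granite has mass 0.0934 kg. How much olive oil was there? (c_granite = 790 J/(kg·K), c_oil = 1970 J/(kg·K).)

Conservation of energy gives ΣQ = 0:
0.0934·790·(52.5 − 311) + m·1970·(52.5 − 25.7) = 0
52796 m = 19074
m = 19074/52796 ≈ 0.3613 kg

m ≈ 0.361 kg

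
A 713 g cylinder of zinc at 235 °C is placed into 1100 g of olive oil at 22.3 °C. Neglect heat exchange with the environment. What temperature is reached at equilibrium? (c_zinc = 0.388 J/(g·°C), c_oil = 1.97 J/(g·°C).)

T_f ≈ 46.4 °C

Conservation of energy gives ΣQ = 0:
713×0.388×(T − 235) + 1100×1.97×(T − 22.3) = 0
2443.6 T = 113335
T = 113335 / 2443.6 = 46.4 °C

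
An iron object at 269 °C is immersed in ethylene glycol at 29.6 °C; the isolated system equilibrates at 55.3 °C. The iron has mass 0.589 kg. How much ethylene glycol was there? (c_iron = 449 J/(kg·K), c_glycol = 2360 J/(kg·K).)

m ≈ 0.932 kg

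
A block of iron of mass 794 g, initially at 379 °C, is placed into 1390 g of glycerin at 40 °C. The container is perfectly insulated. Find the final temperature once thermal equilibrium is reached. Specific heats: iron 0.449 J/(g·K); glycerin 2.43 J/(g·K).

T_f ≈ 72.4 °C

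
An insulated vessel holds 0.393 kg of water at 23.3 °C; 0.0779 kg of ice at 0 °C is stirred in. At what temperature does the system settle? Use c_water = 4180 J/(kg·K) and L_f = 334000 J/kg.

T_f ≈ 6.2 °C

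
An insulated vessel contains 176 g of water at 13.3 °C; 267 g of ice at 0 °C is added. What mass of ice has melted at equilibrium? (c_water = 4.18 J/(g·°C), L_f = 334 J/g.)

Cooling the water to 0 °C releases 176×4.18×13.3 = 9784.5 J.
Fully melting the ice requires m_ice L_f = 267×334 = 89178 J.
That's not enough to melt it all — equilibrium is at 0 °C with ice remaining.
Mass melted = 9784.5/334 ≈ 29.3 g.

m_melted ≈ 29.3 g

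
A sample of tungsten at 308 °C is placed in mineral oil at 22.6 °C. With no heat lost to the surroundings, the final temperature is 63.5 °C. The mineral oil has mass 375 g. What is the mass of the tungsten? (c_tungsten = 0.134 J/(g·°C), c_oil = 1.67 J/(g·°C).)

m ≈ 782 g

Taking heat into each body as positive, Σ m c ΔT = 0:
m·0.134·(63.5 − 308) + 375·1.67·(63.5 − 22.6) = 0
-32.76 m = -25614
m = -25614/-32.76 ≈ 781.8 g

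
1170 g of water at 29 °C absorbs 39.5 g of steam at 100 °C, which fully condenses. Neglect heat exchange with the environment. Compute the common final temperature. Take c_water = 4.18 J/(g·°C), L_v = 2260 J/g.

T_f ≈ 49.0 °C

Setting the total heat transfer to zero:
steam→water at 100 °C releases m L_v = 39.5·2260 = 89270; condensed water 100 °C→T: 165.11(T − 100); original water: 4890.6(T − 29)
5055.7 T = 89270 + 16511 + 141827 = 247608
T ≈ 48.98 °C (< 100 °C, so full condensation is consistent).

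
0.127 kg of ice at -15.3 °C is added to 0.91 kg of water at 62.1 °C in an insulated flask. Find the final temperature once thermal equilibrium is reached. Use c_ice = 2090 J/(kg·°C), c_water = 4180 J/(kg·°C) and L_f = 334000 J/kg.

Taking heat into each body as positive, Σ m c ΔT = 0:
warm ice to 0 °C: 0.127×2090×(0 − (-15.3)) = 4061.1; fusion: m_ice L_f = 0.127×334000 = 42418; warm the meltwater: 530.86 T; water cools: 0.91×4180×(T − 62.1) = 3803.8(T − 62.1)
4334.7 T = 236216 − 46479 = 189737
T ≈ 43.77 °C. Since T > 0 °C, the all-ice-melts assumption holds.

T_f ≈ 43.8 °C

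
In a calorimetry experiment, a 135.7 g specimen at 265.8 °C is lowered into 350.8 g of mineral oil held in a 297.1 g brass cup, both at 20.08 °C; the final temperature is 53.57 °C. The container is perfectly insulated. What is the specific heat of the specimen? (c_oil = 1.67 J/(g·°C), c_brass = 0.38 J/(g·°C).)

Energy conservation, ΣQ = 0:
135.7×c×(53.57 − 265.8) + 350.8×1.67×(53.57 − 20.08) + 297.1×0.38×(53.57 − 20.08) = 0
-28800 c = -23401
c = -23401/-28800 ≈ 0.8125 J/(g·°C)

c ≈ 0.813 J/(g·°C)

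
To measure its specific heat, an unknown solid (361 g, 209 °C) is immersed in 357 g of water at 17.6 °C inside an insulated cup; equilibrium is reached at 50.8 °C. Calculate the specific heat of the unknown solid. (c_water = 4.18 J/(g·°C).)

m_s c (T_s − T_f) = m_water c_water (T_f − T_0):
361·c·(209 − 50.8) = 357·4.18·(50.8 − 17.6)
57110 c = 49543  ⇒  c ≈ 0.8675 J/(g·°C)

c ≈ 0.867 J/(g·°C)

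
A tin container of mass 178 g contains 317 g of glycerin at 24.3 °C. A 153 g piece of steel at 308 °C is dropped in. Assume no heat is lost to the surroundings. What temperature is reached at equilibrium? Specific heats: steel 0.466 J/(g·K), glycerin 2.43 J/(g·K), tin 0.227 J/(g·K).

Taking heat into each body as positive, Σ m c ΔT = 0:
153·0.466·(T − 308) + 317·2.43·(T − 24.3) + 178·0.227·(T − 24.3) = 0
71.3(T − 308) + 770.31(T − 24.3) + 40.41(T − 24.3) = 0
882.01 T = 41660
T = 41660 / 882.01 = 47.2 °C

T_f ≈ 47.2 °C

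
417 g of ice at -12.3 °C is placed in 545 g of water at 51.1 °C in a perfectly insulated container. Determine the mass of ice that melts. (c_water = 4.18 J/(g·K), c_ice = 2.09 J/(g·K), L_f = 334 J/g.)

m_melted ≈ 316 g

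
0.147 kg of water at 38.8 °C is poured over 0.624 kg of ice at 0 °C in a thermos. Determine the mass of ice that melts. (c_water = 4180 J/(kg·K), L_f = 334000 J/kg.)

m_melted ≈ 0.0714 kg

Heat available from the water dropping to 0 °C: 0.147×4180×38.8 = 23841 J.
Melting all 0.624 kg of ice would need 0.624×334000 = 208416 J.
Since 23841 < 208416 J, not all the ice melts; equilibrium is at 0 °C.
Mass melted = 23841/334000 ≈ 0.07138 kg.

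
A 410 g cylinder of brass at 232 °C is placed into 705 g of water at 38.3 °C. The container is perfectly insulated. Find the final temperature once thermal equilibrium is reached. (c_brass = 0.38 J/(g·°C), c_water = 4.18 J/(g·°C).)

T_f ≈ 48.0 °C

Conservation of energy gives ΣQ = 0:
410*0.38*(T − 232) + 705*4.18*(T − 38.3) = 0
(155.8 + 2946.9) T = 155.8*232 + 2946.9*38.3
T = 149012 / 3102.7 = 48 °C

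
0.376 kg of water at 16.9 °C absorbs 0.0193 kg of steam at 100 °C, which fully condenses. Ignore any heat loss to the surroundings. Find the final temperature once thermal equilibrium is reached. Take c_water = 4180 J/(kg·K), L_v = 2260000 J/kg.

Heat gained plus heat lost sum to zero:
steam→water at 100 °C releases m L_v = 0.0193·2260000 = 43618
  condensate cools 100→T: 0.0193·4180·(T − 100) = 80.67(T − 100)
  water warms: 0.376·4180·(T − 16.9) = 1571.7(T − 16.9)
1652.4 T = 43618 + 8067.4 + 26561 = 78247
T ≈ 47.35 °C, under the boiling point, so the assumption holds.

T_f ≈ 47.4 °C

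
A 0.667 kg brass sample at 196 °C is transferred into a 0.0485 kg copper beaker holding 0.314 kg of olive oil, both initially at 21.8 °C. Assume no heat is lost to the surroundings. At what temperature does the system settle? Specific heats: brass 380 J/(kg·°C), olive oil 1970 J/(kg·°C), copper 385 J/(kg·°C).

T_f = Σ m_i c_i T_i / Σ m_i c_i:
T_f = (253.46*196 + 618.58*21.8 + 18.67*21.8) / (253.46 + 618.58 + 18.67)
    = 63570 / 890.71 ≈ 71.37 °C

T_f ≈ 71.4 °C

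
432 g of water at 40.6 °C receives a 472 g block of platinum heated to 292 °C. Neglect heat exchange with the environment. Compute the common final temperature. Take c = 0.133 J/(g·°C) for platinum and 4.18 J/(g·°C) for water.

Taking heat into each body as positive, Σ m c ΔT = 0:
472*0.133*(T − 292) + 432*4.18*(T − 40.6) = 0
1868.5 T = 91644
T = 91644/1868.5 ≈ 49.05 °C

T_f ≈ 49.0 °C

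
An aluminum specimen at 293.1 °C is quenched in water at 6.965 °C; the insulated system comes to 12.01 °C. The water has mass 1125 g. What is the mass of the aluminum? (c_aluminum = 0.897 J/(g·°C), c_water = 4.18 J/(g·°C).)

m ≈ 94.1 g

|Q_aluminum| = |Q_water|:
m×0.897×(293.1 − 12.01) = 1125×4.18×(12.01 − 6.965)
252.14 m = 23724  ⇒  m ≈ 94.09 g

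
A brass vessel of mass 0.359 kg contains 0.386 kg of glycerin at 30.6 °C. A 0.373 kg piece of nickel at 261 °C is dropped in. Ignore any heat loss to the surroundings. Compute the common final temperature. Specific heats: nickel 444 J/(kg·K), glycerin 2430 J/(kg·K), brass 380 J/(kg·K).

With ΣQ=0 the equilibrium temperature is the m·c-weighted mean:
T_f = (165.61·261 + 937.98·30.6 + 136.42·30.6) / (165.61 + 937.98 + 136.42)
    = 76101 / 1240 ≈ 61.37 °C

T_f ≈ 61.4 °C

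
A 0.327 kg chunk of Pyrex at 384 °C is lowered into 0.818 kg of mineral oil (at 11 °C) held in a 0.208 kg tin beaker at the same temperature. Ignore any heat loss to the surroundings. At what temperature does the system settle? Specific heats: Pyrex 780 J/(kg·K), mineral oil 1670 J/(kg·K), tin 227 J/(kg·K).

With ΣQ=0 the equilibrium temperature is the m·c-weighted mean:
T_f = (255.06·384 + 1366.1·11 + 47.22·11) / (255.06 + 1366.1 + 47.22)
    = 113489 / 1668.3 ≈ 68.03 °C

T_f ≈ 68.0 °C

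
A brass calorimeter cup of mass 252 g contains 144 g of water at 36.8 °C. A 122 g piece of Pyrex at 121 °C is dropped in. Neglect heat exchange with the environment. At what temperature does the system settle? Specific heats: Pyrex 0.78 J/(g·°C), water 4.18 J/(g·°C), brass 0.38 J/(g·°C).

T_f ≈ 46.9 °C

T_f = Σ m_i c_i T_i / Σ m_i c_i:
T_f = (95.16·121 + 601.92·36.8 + 95.76·36.8) / (95.16 + 601.92 + 95.76)
    = 37189 / 792.84 ≈ 46.91 °C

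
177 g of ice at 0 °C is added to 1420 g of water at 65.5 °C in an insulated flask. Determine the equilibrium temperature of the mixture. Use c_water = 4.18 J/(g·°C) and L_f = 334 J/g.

T_f ≈ 49.4 °C

Conservation of energy gives ΣQ = 0:
latent heat to melt: 177·334 = 59118
  meltwater 0→T: 177·4.18·T = 739.86 T
  water: 5935.6(T − 65.5)
6675.5 T = 388782 − 59118 = 329664
T ≈ 49.38 °C. Since T > 0 °C, the all-ice-melts assumption holds.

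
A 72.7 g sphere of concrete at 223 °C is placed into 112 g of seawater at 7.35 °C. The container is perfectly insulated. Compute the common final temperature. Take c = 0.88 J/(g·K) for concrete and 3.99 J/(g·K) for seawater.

T_f ≈ 34.4 °C

T_f is the heat-capacity-weighted average of the initial temperatures:
T_f = (63.98*223 + 446.88*7.35) / (63.98 + 446.88)
    = 17551 / 510.86 ≈ 34.36 °C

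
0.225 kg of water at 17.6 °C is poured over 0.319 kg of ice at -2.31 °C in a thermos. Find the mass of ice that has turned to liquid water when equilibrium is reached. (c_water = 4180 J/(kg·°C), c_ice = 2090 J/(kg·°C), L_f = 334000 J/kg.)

Cooling the water to 0 °C releases 0.225×4180×17.6 = 16553 J.
Of that, 0.319×2090×2.31 = 1540.1 J goes to bring the ice to 0 °C, leaving 15013 J.
To melt every bit of ice: 0.319×334000 = 106546 J.
Since 15013 < 106546 J, not all the ice melts; equilibrium is at 0 °C.
Mass melted = 15013/334000 ≈ 0.04495 kg.

m_melted ≈ 0.0449 kg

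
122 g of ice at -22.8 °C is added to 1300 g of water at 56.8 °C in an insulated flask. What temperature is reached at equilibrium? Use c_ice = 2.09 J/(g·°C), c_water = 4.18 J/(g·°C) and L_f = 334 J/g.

Energy conservation, ΣQ = 0:
warm ice to 0 °C: 122·2.09·(0 − (-22.8)) = 5813.5
  melt ice: 122·334 = 40748
  meltwater 0→T: 122·4.18·T = 509.96 T
  water cools: 1300·4.18·(T − 56.8) = 5434(T − 56.8)
5944 T = 308651 − 46562 = 262090
T ≈ 44.09 °C (positive, so assuming full melt was valid).

T_f ≈ 44.1 °C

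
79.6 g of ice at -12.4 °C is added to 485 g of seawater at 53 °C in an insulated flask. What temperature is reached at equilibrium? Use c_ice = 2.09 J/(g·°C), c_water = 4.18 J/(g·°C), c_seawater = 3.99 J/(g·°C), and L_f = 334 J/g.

Taking heat into each body as positive, Σ m c ΔT = 0:
warm ice to 0 °C: 79.6·2.09·(0 − (-12.4)) = 2062.9; fusion: m_ice L_f = 79.6·334 = 26586; warm the meltwater: 332.73 T; seawater cools: 485·3.99·(T − 53) = 1935.2(T − 53)
2267.9 T = 102563 − 28649 = 73914
T ≈ 32.59 °C — above 0 °C, consistent with complete melting.

T_f ≈ 32.6 °C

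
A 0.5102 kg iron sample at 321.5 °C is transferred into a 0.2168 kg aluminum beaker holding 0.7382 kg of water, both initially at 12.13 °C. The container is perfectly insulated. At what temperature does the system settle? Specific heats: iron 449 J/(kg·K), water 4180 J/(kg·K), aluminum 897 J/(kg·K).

T_f ≈ 32.3 °C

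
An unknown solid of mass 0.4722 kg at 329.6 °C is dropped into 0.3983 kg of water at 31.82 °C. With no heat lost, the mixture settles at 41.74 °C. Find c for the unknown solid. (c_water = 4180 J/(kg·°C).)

c ≈ 122 J/(kg·°C)

m_s c (T_s − T_f) = m_water c_water (T_f − T_0):
0.4722×c×(329.6 − 41.74) = 0.3983×4180×(41.74 − 31.82)
135.93 c = 16516  ⇒  c ≈ 121.5 J/(kg·°C)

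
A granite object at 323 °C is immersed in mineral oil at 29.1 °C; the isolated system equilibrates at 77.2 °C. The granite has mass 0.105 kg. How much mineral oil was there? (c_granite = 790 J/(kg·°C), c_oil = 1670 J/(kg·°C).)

m ≈ 0.254 kg

|Q_granite| = |Q_oil|:
0.105×790×(323 − 77.2) = m×1670×(77.2 − 29.1)
80327 m = 20389  ⇒  m ≈ 0.2538 kg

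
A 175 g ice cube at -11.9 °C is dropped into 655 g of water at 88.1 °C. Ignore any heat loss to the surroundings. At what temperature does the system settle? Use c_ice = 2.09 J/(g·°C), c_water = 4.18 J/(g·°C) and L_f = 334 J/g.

T_f ≈ 51.4 °C

Energy balance with sensible and latent terms:
ice -11.9→0 °C: 175·2.09·11.9 = 4352.4
  fusion: m_ice L_f = 175·334 = 58450
  meltwater 0→T: 175·4.18·T = 731.5 T
  water: 2737.9(T − 88.1)
3469.4 T = 241209 − 62802 = 178407
T ≈ 51.42 °C (positive, so assuming full melt was valid).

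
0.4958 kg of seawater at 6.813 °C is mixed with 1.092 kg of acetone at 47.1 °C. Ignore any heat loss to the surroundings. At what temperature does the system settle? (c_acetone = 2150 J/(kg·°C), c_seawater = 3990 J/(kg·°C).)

T_f ≈ 28.7 °C

Heat gained plus heat lost sum to zero:
1.092·2150·(T − 47.1) + 0.4958·3990·(T − 6.813) = 0
2347.8(T − 47.1) + 1978.2(T − 6.813) = 0
4326 T = 124059
T = 124059/4326 ≈ 28.68 °C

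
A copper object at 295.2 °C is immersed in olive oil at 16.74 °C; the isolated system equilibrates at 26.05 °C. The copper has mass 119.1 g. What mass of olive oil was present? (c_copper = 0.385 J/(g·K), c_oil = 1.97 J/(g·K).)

m ≈ 673 g

|Q_copper| = |Q_oil|:
119.1·0.385·(295.2 − 26.05) = m·1.97·(26.05 − 16.74)
18.34 m = 12341  ⇒  m ≈ 672.9 g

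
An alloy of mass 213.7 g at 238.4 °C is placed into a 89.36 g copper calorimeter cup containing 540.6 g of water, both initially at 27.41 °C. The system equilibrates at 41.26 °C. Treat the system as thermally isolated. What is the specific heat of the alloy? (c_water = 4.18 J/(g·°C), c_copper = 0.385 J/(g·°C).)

Taking heat into each body as positive, Σ m c ΔT = 0:
213.7·c·(41.26 − 238.4) + 540.6·4.18·(41.26 − 27.41) + 89.36·0.385·(41.26 − 27.41) = 0
-42129 c = -31773
c = -31773/-42129 ≈ 0.7542 J/(g·°C)

c ≈ 0.754 J/(g·°C)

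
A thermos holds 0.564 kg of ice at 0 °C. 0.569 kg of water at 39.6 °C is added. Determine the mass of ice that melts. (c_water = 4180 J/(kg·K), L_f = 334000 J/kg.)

m_melted ≈ 0.282 kg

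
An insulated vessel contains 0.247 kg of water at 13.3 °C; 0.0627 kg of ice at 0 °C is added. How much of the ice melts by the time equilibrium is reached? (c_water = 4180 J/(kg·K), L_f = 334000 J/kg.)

Cooling the water to 0 °C releases 0.247·4180·13.3 = 13732 J.
Fully melting the ice requires m_ice L_f = 0.0627·334000 = 20942 J.
13732 J < 20942 J, so only part of the ice melts and the system sits at 0 °C.
m_melted·334000 = 13732  ⇒  m_melted ≈ 0.04111 kg.

m_melted ≈ 0.0411 kg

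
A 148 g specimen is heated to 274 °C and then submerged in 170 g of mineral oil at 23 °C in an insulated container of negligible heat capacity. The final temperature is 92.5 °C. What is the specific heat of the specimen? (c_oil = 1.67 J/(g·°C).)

c ≈ 0.735 J/(g·°C)

Heat lost by the specimen = heat gained by the oil:
148·c·(274 − 92.5) = 170·1.67·(92.5 − 23)
26862 c = 19731  ⇒  c ≈ 0.7345 J/(g·°C)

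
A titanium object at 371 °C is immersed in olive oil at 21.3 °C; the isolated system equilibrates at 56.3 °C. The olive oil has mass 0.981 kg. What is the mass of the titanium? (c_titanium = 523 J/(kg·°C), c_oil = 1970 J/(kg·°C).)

m ≈ 0.411 kg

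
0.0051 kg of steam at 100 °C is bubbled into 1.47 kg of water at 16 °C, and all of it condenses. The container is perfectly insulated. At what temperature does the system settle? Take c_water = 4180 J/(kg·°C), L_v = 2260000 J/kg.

T_f ≈ 18.2 °C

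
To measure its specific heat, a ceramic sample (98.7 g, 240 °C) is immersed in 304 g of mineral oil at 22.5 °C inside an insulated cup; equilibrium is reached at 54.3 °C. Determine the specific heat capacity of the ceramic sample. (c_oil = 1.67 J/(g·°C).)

c ≈ 0.881 J/(g·°C)

m_s c (T_s − T_f) = m_oil c_oil (T_f − T_0):
98.7·c·(240 − 54.3) = 304·1.67·(54.3 − 22.5)
18329 c = 16144  ⇒  c ≈ 0.8808 J/(g·°C)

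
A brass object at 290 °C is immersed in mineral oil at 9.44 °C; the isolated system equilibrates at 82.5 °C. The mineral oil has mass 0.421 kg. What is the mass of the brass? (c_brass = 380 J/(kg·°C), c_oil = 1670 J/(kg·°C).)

m ≈ 0.651 kg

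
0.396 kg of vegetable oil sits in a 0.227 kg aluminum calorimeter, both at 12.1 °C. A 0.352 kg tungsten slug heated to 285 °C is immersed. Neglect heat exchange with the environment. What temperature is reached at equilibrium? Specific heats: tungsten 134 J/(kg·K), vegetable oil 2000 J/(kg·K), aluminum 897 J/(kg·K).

T_f ≈ 24.4 °C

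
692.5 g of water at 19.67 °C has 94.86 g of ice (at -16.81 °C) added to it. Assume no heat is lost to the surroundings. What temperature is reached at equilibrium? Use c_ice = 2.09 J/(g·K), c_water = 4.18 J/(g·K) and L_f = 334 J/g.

T_f ≈ 6.7 °C

Heat gained plus heat lost sum to zero:
ice -16.81→0 °C: 94.86·2.09·16.81 = 3332.7; latent heat to melt: 94.86·334 = 31683; meltwater 0→T: 94.86·4.18·T = 396.51 T; water: 2894.6(T − 19.67)
3291.2 T = 56938 − 35016 = 21922
T ≈ 6.66 °C (positive, so assuming full melt was valid).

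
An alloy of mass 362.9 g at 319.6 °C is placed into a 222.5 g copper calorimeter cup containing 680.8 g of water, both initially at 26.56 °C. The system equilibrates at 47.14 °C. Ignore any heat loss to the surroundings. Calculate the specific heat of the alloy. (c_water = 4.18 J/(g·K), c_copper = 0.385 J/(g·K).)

c ≈ 0.61 J/(g·K)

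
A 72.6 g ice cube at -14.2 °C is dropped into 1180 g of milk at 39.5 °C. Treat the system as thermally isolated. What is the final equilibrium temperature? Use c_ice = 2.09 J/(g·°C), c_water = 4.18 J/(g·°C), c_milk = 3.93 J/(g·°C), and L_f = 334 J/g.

T_f ≈ 31.7 °C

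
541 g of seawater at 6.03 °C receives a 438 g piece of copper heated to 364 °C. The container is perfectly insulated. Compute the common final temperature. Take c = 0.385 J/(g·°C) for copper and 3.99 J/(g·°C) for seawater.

T_f ≈ 32.0 °C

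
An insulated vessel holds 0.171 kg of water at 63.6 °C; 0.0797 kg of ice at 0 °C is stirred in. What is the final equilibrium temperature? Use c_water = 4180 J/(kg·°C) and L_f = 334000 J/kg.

T_f ≈ 18.0 °C

Energy conservation, ΣQ = 0:
melt ice: 0.0797·334000 = 26620; meltwater 0→T: 0.0797·4180·T = 333.15 T; water cools: 0.171·4180·(T − 63.6) = 714.78(T − 63.6)
1047.9 T = 45460 − 26620 = 18840
T ≈ 17.98 °C (positive, so assuming full melt was valid).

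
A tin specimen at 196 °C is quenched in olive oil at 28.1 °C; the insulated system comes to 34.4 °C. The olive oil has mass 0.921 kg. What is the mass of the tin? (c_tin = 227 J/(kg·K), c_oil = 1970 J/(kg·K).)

Let T be the final temperature. ΣQ_i = 0:
m·227·(34.4 − 196) + 0.921·1970·(34.4 − 28.1) = 0
-36683 m = -11431
m = -11431/-36683 ≈ 0.3116 kg

m ≈ 0.312 kg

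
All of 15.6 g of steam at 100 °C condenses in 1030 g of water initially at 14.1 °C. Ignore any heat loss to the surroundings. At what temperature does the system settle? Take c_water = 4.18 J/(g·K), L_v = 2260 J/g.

Sum of m c ΔT and latent-heat terms is zero:
condense steam: −15.6·2260 = −35256
  condensate cools 100→T: 15.6·4.18·(T − 100) = 65.21(T − 100)
  water warms: 1030·4.18·(T − 14.1) = 4305.4(T − 14.1)
4370.6 T = 35256 + 6520.8 + 60706 = 102483
T ≈ 23.45 °C (< 100 °C, so full condensation is consistent).

T_f ≈ 23.4 °C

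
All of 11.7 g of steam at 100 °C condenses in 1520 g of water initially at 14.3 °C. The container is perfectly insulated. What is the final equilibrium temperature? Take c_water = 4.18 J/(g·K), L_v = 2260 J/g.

Conservation of energy gives ΣQ = 0:
steam→water at 100 °C releases m L_v = 11.7×2260 = 26442
  condensate cools 100→T: 11.7×4.18×(T − 100) = 48.91(T − 100)
  original water: 6353.6(T − 14.3)
6402.5 T = 26442 + 4890.6 + 90856 = 122189
T ≈ 19.08 °C (< 100 °C, so full condensation is consistent).

T_f ≈ 19.1 °C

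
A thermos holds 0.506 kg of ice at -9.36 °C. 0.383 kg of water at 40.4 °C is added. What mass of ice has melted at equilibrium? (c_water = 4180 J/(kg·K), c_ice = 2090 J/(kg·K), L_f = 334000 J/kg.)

Heat available from the water dropping to 0 °C: 0.383·4180·40.4 = 64678 J.
Of that, 0.506·2090·9.36 = 9898.6 J goes to bring the ice to 0 °C, leaving 54779 J.
To melt every bit of ice: 0.506·334000 = 169004 J.
That's not enough to melt it all — equilibrium is at 0 °C with ice remaining.
m_melted·334000 = 54779  ⇒  m_melted ≈ 0.164 kg.

m_melted ≈ 0.164 kg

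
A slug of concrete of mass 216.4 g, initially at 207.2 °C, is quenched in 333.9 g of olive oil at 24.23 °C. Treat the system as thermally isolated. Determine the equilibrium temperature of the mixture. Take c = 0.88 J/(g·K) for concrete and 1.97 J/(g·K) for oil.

|Q_concrete| = |Q_oil|:
216.4*0.88*(207.2 − T) = 333.9*1.97*(T − 24.23)
190.43(207.2 − T) = 657.78(T − 24.23)
848.21 T = 55396  ⇒  T ≈ 65.31 °C

T_f ≈ 65.3 °C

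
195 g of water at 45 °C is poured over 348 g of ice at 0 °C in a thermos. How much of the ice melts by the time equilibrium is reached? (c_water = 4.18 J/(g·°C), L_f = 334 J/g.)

m_melted ≈ 110 g

Cooling the water to 0 °C releases 195×4.18×45 = 36679 J.
To melt every bit of ice: 348×334 = 116232 J.
36679 J < 116232 J, so only part of the ice melts and the system sits at 0 °C.
m_melted×334 = 36679  ⇒  m_melted ≈ 109.8 g.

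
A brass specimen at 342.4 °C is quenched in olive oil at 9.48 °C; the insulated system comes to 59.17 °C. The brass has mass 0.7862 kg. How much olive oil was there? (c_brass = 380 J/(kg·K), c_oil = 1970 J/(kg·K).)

m ≈ 0.864 kg

Net heat exchanged in the isolated system is zero:
0.7862·380·(59.17 − 342.4) + m·1970·(59.17 − 9.48) = 0
97889 m = 84617
m = 84617/97889 ≈ 0.8644 kg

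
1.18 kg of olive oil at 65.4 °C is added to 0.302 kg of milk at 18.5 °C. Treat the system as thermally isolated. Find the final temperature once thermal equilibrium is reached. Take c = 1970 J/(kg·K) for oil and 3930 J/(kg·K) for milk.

T_f ≈ 49.5 °C

T_f is the heat-capacity-weighted average of the initial temperatures:
T_f = (2324.6·65.4 + 1186.9·18.5) / (2324.6 + 1186.9)
    = 173986 / 3511.5 ≈ 49.55 °C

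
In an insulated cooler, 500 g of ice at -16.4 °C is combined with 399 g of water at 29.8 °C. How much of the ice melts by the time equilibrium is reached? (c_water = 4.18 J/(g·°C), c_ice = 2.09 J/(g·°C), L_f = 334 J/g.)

Cooling the water to 0 °C releases 399·4.18·29.8 = 49701 J.
Of that, 500·2.09·16.4 = 17138 J goes to bring the ice to 0 °C, leaving 32563 J.
Melting all 500 g of ice would need 500·334 = 167000 J.
Since 32563 < 167000 J, not all the ice melts; equilibrium is at 0 °C.
Mass melted = 32563/334 ≈ 97.49 g.

m_melted ≈ 97.5 g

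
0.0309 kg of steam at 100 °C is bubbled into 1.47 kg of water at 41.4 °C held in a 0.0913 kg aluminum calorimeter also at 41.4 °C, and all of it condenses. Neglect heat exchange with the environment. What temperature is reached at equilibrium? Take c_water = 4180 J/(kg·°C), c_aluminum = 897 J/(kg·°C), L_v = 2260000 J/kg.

T_f ≈ 53.6 °C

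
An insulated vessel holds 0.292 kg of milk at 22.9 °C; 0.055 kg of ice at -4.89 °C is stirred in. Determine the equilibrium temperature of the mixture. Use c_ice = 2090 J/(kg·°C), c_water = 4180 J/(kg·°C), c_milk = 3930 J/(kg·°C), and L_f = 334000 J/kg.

T_f ≈ 5.3 °C

Net heat exchanged in the isolated system is zero:
ice -4.89→0 °C: 0.055×2090×4.89 = 562.11
  melt ice: 0.055×334000 = 18370
  warm the meltwater: 229.9 T
  milk cools: 0.292×3930×(T − 22.9) = 1147.6(T − 22.9)
1377.5 T = 26279 − 18932 = 7347
T ≈ 5.33 °C — above 0 °C, consistent with complete melting.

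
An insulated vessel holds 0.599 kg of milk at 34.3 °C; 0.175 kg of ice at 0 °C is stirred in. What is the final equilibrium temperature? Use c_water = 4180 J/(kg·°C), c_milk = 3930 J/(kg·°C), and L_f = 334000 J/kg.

Heat gained plus heat lost sum to zero:
melt ice: 0.175×334000 = 58450
  warm the meltwater: 731.5 T
  milk: 2354.1(T − 34.3)
3085.6 T = 80745 − 58450 = 22295
T ≈ 7.23 °C (positive, so assuming full melt was valid).

T_f ≈ 7.2 °C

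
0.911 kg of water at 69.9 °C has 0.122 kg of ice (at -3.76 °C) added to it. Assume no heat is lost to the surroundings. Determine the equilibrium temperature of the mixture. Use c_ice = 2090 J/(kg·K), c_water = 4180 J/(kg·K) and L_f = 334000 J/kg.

Setting the total heat transfer to zero:
ice -3.76→0 °C: 0.122·2090·3.76 = 958.72
  melt ice: 0.122·334000 = 40748
  warm the meltwater: 509.96 T
  water: 3808(T − 69.9)
4317.9 T = 266178 − 41707 = 224471
T ≈ 51.99 °C. Since T > 0 °C, the all-ice-melts assumption holds.

T_f ≈ 52.0 °C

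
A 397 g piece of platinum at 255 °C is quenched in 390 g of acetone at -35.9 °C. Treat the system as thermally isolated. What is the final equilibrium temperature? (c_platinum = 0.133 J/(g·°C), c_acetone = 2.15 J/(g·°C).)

T_f ≈ -18.7 °C

|Q_platinum| = |Q_acetone|:
397·0.133·(255 − T) = 390·2.15·(T − (-35.9))
52.8(255 − T) = 838.5(T − (-35.9))
891.3 T = -16638  ⇒  T ≈ -18.67 °C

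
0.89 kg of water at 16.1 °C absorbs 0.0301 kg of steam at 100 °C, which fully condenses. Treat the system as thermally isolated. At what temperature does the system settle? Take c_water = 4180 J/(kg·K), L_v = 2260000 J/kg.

T_f ≈ 36.5 °C

Energy conservation, ΣQ = 0:
steam→water at 100 °C releases m L_v = 0.0301·2260000 = 68026
  condensate cools 100→T: 0.0301·4180·(T − 100) = 125.82(T − 100)
  original water: 3720.2(T − 16.1)
3846 T = 68026 + 12582 + 59895 = 140503
T ≈ 36.53 °C — below 100 °C, confirming all the steam condensed.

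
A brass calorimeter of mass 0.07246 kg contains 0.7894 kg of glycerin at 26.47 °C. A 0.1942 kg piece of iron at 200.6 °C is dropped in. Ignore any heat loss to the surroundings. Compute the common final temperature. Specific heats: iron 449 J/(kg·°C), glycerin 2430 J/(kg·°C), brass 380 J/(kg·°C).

T_f ≈ 33.9 °C

Energy conservation, ΣQ = 0:
0.1942*449*(T − 200.6) + 0.7894*2430*(T − 26.47) + 0.07246*380*(T − 26.47) = 0
2033 T = 68996
T = 68996/2033 ≈ 33.94 °C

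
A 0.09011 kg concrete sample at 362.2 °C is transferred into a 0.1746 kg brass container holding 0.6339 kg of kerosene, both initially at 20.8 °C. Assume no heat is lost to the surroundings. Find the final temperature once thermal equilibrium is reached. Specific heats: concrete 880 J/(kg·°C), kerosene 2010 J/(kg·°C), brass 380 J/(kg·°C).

Taking heat into each body as positive, Σ m c ΔT = 0:
0.09011·880·(T − 362.2) + 0.6339·2010·(T − 20.8) + 0.1746·380·(T − 20.8) = 0
(79.3 + 1274.1 + 66.35) T = 79.3·362.2 + 1274.1·20.8 + 66.35·20.8
T = 56603/1419.8 ≈ 39.87 °C

T_f ≈ 39.9 °C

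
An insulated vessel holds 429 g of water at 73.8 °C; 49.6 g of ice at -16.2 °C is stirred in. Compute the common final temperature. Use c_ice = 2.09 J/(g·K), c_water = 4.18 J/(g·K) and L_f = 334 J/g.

Energy balance with sensible and latent terms:
ice -16.2→0 °C: 49.6·2.09·16.2 = 1679.4; melt ice: 49.6·334 = 16566; meltwater 0→T: 49.6·4.18·T = 207.33 T; water cools: 429·4.18·(T − 73.8) = 1793.2(T − 73.8)
2000.5 T = 132340 − 18246 = 114094
T ≈ 57.03 °C — above 0 °C, consistent with complete melting.

T_f ≈ 57.0 °C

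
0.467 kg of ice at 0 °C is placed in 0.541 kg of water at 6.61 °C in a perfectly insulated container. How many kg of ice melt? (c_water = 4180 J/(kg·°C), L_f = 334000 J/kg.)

m_melted ≈ 0.0448 kg

Heat available from the water dropping to 0 °C: 0.541×4180×6.61 = 14948 J.
Melting all 0.467 kg of ice would need 0.467×334000 = 155978 J.
That's not enough to melt it all — equilibrium is at 0 °C with ice remaining.
m_melted×334000 = 14948  ⇒  m_melted ≈ 0.04475 kg.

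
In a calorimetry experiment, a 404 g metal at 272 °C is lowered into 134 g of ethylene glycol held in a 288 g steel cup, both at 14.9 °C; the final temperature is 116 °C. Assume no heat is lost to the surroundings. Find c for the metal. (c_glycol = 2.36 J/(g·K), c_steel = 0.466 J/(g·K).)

Net heat exchanged in the isolated system is zero:
404×c×(116 − 272) + 134×2.36×(116 − 14.9) + 288×0.466×(116 − 14.9) = 0
-63024 c = -45540
c = -45540/-63024 ≈ 0.7226 J/(g·K)

c ≈ 0.723 J/(g·K)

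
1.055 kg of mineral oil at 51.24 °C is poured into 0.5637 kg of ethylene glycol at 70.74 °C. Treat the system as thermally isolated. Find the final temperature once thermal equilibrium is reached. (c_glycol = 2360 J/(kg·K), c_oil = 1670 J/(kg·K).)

T_f ≈ 59.6 °C

Conservation of energy gives ΣQ = 0:
0.5637×2360×(T − 70.74) + 1.055×1670×(T − 51.24) = 0
1330.3(T − 70.74) + 1761.8(T − 51.24) = 0
(1330.3 + 1761.8) T = 1330.3×70.74 + 1761.8×51.24
T ≈ 59.63 °C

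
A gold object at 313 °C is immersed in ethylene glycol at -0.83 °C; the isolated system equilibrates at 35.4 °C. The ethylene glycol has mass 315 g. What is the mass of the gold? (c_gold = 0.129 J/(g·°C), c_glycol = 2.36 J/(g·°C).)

m ≈ 752 g

|Q_gold| = |Q_glycol|:
m·0.129·(313 − 35.4) = 315·2.36·(35.4 − (-0.83))
35.81 m = 26933  ⇒  m ≈ 752.1 g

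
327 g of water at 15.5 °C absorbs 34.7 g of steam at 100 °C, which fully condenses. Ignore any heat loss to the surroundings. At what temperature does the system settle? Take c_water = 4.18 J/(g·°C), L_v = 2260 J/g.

T_f ≈ 75.5 °C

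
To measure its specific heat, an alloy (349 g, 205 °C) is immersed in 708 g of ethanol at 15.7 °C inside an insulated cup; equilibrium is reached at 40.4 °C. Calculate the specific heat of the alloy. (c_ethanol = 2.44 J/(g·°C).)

Let T be the final temperature. ΣQ_i = 0:
349×c×(40.4 − 205) + 708×2.44×(40.4 − 15.7) = 0
-57445 c = -42670
c = -42670/-57445 ≈ 0.7428 J/(g·°C)

c ≈ 0.743 J/(g·°C)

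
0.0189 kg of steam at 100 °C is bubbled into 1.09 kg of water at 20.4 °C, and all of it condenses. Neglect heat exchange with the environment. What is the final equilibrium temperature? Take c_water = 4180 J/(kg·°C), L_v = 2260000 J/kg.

Energy balance with sensible and latent terms:
latent heat released on condensation: 0.0189×2260000 = 42714; condensate cools 100→T: 0.0189×4180×(T − 100) = 79(T − 100); original water: 4556.2(T − 20.4)
4635.2 T = 42714 + 7900.2 + 92946 = 143561
T ≈ 30.97 °C, under the boiling point, so the assumption holds.

T_f ≈ 31.0 °C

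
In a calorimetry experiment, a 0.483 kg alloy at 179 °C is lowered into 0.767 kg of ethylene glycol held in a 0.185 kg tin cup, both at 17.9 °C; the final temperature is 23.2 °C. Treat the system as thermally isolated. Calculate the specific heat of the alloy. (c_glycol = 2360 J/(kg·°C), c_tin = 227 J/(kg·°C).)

Taking heat into each body as positive, Σ m c ΔT = 0:
0.483×c×(23.2 − 179) + 0.767×2360×(23.2 − 17.9) + 0.185×227×(23.2 − 17.9) = 0
-75.25 c = -9816.2
c = -9816.2/-75.25 ≈ 130.4 J/(kg·°C)

c ≈ 130 J/(kg·°C)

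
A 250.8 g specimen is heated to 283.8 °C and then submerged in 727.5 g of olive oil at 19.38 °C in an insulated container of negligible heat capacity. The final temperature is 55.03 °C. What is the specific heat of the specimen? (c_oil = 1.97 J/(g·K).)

Heat lost by the specimen = heat gained by the oil:
250.8·c·(283.8 − 55.03) = 727.5·1.97·(55.03 − 19.38)
57376 c = 51093  ⇒  c ≈ 0.8905 J/(g·K)

c ≈ 0.89 J/(g·K)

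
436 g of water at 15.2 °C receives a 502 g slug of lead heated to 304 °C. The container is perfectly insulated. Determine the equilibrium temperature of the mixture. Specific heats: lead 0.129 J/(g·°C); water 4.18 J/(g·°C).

Conservation of energy gives ΣQ = 0:
502×0.129×(T − 304) + 436×4.18×(T − 15.2) = 0
1887.2 T = 47388
T = 47388 / 1887.2 = 25.1 °C

T_f ≈ 25.1 °C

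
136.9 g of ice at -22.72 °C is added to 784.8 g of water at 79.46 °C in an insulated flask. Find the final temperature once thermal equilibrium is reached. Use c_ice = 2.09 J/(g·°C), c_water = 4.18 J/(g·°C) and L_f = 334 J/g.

T_f ≈ 54.1 °C

Energy balance with sensible and latent terms:
warm ice to 0 °C: 136.9·2.09·(0 − (-22.72)) = 6500.7
  latent heat to melt: 136.9·334 = 45725
  meltwater 0→T: 136.9·4.18·T = 572.24 T
  water cools: 784.8·4.18·(T − 79.46) = 3280.5(T − 79.46)
3852.7 T = 260666 − 52225 = 208440
T ≈ 54.10 °C (positive, so assuming full melt was valid).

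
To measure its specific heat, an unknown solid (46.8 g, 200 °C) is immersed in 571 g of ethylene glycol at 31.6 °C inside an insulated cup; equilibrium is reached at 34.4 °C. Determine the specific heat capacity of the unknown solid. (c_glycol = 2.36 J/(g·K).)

c ≈ 0.487 J/(g·K)

Heat lost by the unknown solid = heat gained by the glycol:
46.8×c×(200 − 34.4) = 571×2.36×(34.4 − 31.6)
7750.1 c = 3773.2  ⇒  c ≈ 0.4869 J/(g·K)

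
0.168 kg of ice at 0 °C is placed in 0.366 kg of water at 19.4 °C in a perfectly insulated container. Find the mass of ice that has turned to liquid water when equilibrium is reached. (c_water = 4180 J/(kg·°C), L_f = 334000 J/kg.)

Heat available from the water dropping to 0 °C: 0.366·4180·19.4 = 29680 J.
Melting all 0.168 kg of ice would need 0.168·334000 = 56112 J.
That's not enough to melt it all — equilibrium is at 0 °C with ice remaining.
m_melted·334000 = 29680  ⇒  m_melted ≈ 0.08886 kg.

m_melted ≈ 0.0889 kg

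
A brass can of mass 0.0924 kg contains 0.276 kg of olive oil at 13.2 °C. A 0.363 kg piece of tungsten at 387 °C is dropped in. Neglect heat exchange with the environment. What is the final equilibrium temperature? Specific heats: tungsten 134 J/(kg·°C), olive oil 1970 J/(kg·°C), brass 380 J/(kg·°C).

T_f ≈ 42.2 °C

T_f is the heat-capacity-weighted average of the initial temperatures:
T_f = (48.64*387 + 543.72*13.2 + 35.11*13.2) / (48.64 + 543.72 + 35.11)
    = 26465 / 627.47 ≈ 42.18 °C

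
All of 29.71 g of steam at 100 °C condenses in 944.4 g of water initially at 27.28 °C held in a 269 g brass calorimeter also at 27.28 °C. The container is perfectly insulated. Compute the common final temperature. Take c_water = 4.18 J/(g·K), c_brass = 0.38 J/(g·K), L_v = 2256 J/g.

T_f ≈ 45.5 °C

Heat gained plus heat lost sum to zero:
steam→water at 100 °C releases m L_v = 29.71×2256 = 67026
  condensed water 100 °C→T: 124.19(T − 100)
  water warms: 944.4×4.18×(T − 27.28) = 3947.6(T − 27.28)
  brass cup: 269×0.38×(T − 27.28) = 102.22(T − 27.28)
4174 T = 67026 + 12419 + 110479 = 189923
T ≈ 45.50 °C, under the boiling point, so the assumption holds.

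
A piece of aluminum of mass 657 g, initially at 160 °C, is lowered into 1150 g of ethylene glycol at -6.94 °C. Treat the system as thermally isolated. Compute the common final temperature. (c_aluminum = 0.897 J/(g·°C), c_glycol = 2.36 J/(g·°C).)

T_f ≈ 22.8 °C

Heat lost by the aluminum equals heat gained by the glycol:
657×0.897×(160 − T) = 1150×2.36×(T − (-6.94))
589.33(160 − T) = 2714(T − (-6.94))
3303.3 T = 75457  ⇒  T ≈ 22.84 °C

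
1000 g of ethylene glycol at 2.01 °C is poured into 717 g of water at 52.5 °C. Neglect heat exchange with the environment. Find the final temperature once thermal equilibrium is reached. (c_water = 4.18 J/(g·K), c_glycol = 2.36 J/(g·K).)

Set heat shed by the hot body equal to heat absorbed by the cold body:
717*4.18*(52.5 − T) = 1000*2.36*(T − 2.01)
2997.1(52.5 − T) = 2360(T − 2.01)
5357.1 T = 162089  ⇒  T ≈ 30.26 °C

T_f ≈ 30.3 °C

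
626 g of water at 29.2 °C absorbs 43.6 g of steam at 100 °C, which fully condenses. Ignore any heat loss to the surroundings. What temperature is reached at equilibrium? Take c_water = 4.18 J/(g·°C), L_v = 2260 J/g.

T_f ≈ 69.0 °C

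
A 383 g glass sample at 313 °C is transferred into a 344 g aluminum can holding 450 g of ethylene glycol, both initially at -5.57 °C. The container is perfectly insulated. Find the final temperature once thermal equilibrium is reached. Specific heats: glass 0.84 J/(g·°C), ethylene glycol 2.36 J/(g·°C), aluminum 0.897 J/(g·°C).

T_f ≈ 55.0 °C

Energy conservation, ΣQ = 0:
383·0.84·(T − 313) + 450·2.36·(T − (-5.57)) + 344·0.897·(T − (-5.57)) = 0
321.72(T − 313) + 1062(T − (-5.57)) + 308.57(T − (-5.57)) = 0
1692.3 T = 93064
T = 93064 / 1692.3 = 55 °C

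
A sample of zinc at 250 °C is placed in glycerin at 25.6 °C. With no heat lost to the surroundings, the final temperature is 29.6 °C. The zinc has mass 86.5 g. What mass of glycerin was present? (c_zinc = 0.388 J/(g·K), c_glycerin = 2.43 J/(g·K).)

m ≈ 761 g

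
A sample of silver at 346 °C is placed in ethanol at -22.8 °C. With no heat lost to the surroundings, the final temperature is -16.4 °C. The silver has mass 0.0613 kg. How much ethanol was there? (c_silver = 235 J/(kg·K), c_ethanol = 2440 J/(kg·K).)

m ≈ 0.334 kg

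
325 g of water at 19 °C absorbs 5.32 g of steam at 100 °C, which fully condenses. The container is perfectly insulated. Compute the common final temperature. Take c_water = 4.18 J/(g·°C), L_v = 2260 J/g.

Energy conservation, ΣQ = 0:
condense steam: −5.32×2260 = −12023; condensed water 100 °C→T: 22.24(T − 100); original water: 1358.5(T − 19)
1380.7 T = 12023 + 2223.8 + 25812 = 40058
T ≈ 29.01 °C — below 100 °C, confirming all the steam condensed.

T_f ≈ 29.0 °C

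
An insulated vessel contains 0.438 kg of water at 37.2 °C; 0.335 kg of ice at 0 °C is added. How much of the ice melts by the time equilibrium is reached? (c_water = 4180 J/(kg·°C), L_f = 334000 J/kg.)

m_melted ≈ 0.204 kg

Heat available from the water dropping to 0 °C: 0.438·4180·37.2 = 68107 J.
Fully melting the ice requires m_ice L_f = 0.335·334000 = 111890 J.
That's not enough to melt it all — equilibrium is at 0 °C with ice remaining.
m_melt = 68107 / L_f = 0.2039 kg.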